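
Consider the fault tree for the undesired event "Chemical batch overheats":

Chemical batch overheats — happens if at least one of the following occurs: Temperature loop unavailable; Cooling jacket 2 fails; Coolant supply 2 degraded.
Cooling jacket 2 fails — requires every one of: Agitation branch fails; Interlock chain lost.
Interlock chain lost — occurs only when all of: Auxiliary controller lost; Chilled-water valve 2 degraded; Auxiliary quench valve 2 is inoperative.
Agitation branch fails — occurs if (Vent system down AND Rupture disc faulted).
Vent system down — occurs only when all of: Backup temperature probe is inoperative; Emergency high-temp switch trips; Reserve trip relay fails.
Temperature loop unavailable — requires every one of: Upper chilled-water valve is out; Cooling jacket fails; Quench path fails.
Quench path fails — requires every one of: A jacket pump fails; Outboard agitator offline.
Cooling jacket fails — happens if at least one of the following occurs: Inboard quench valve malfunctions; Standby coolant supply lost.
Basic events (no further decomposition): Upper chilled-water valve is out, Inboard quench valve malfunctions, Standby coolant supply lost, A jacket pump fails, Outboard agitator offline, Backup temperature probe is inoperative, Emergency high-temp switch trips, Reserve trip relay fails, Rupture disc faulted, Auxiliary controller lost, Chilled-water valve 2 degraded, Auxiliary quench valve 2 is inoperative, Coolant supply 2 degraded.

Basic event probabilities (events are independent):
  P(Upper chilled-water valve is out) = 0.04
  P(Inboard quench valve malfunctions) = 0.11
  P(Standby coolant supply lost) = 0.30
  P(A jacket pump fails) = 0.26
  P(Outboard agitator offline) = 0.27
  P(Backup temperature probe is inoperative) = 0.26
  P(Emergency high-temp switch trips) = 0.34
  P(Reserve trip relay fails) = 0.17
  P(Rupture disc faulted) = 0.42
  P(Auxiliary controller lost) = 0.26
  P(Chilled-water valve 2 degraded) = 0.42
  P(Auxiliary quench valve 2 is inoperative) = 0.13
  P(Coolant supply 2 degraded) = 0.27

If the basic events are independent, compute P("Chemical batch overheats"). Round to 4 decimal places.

0.2708

P(Cooling jacket fails) [OR] = 1 − (1−0.11) × (1−0.30) = 0.377000
P(Quench path fails) [AND] = 0.26 × 0.27 = 0.070200
P(Temperature loop unavailable) [AND] = 0.04 × 0.377000 × 0.070200 = 0.001059
P(Vent system down) [AND] = 0.26 × 0.34 × 0.17 = 0.015028
P(Agitation branch fails) [AND] = 0.015028 × 0.42 = 0.006312
P(Interlock chain lost) [AND] = 0.26 × 0.42 × 0.13 = 0.014196
P(Cooling jacket 2 fails) [AND] = 0.006312 × 0.014196 = 0.000090
P(Chemical batch overheats) [OR] = 1 − (1−0.001059) × (1−0.000090) × (1−0.27) = 0.270839
Rounded to 4 decimal places: P(Chemical batch overheats) ≈ 0.2708.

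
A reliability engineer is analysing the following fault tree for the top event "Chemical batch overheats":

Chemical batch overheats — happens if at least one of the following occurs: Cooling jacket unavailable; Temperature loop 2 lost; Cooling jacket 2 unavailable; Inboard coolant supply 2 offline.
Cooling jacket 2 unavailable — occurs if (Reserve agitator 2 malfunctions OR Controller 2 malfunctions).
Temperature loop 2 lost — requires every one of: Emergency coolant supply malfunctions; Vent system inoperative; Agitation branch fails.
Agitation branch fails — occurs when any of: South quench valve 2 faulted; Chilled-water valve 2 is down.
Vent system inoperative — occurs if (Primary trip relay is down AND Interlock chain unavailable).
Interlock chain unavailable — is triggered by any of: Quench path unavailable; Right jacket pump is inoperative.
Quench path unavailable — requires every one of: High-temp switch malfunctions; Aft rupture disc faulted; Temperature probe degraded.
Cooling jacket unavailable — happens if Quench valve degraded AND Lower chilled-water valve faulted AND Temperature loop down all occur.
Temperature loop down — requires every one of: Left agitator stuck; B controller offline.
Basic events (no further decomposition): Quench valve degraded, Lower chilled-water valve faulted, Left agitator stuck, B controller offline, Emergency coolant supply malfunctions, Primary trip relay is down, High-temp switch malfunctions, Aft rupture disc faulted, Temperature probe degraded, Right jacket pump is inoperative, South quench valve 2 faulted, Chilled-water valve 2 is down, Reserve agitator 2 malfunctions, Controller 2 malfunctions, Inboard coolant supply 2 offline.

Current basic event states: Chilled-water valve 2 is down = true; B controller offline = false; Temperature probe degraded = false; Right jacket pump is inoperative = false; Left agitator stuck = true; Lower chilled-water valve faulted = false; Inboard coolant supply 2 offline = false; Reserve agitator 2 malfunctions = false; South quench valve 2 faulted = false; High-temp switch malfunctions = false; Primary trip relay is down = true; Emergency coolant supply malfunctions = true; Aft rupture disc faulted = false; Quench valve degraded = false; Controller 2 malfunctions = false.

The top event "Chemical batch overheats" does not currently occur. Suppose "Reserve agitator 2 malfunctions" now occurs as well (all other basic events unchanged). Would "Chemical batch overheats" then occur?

Counterfactual: set "Reserve agitator 2 malfunctions" to occurred.
Temperature loop down [AND]: Left agitator stuck=occurs, B controller offline=not → not all inputs occur → does not occur.
Cooling jacket unavailable [AND]: Quench valve degraded=not, Lower chilled-water valve faulted=not, Temperature loop down=not → not all inputs occur → does not occur.
Quench path unavailable [AND]: High-temp switch malfunctions=not, Aft rupture disc faulted=not, Temperature probe degraded=not → not all inputs occur → does not occur.
Interlock chain unavailable [OR]: Quench path unavailable=not, Right jacket pump is inoperative=not → no input occurs → does not occur.
Vent system inoperative [AND]: Primary trip relay is down=occurs, Interlock chain unavailable=not → not all inputs occur → does not occur.
Agitation branch fails [OR]: South quench valve 2 faulted=not, Chilled-water valve 2 is down=occurs → at least one input occurs → occurs.
Temperature loop 2 lost [AND]: Emergency coolant supply malfunctions=occurs, Vent system inoperative=not, Agitation branch fails=occurs → not all inputs occur → does not occur.
Cooling jacket 2 unavailable [OR]: Reserve agitator 2 malfunctions=occurs, Controller 2 malfunctions=not → at least one input occurs → occurs.
Chemical batch overheats [OR]: Cooling jacket unavailable=not, Temperature loop 2 lost=not, Cooling jacket 2 unavailable=occurs, Inboard coolant supply 2 offline=not → at least one input occurs → occurs.

Yes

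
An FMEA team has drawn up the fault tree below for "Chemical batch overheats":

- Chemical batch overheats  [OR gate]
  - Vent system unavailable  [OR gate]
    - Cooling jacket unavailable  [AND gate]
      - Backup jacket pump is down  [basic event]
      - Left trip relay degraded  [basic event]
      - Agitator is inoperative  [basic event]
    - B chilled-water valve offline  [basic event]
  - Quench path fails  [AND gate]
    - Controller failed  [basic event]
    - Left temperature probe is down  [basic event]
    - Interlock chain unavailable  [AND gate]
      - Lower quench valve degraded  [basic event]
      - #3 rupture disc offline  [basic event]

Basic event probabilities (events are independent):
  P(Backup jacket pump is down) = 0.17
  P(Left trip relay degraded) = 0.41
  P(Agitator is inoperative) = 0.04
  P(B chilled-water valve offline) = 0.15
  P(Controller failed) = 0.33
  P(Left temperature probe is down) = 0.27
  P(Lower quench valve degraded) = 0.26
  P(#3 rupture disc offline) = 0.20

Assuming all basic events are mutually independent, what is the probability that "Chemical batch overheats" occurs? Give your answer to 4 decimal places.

0.1563

P(Cooling jacket unavailable) [AND] = 0.17 × 0.41 × 0.04 = 0.002788
P(Vent system unavailable) [OR] = 1 − (1−0.002788) × (1−0.15) = 0.152370
P(Interlock chain unavailable) [AND] = 0.26 × 0.20 = 0.052000
P(Quench path fails) [AND] = 0.33 × 0.27 × 0.052000 = 0.004633
P(Chemical batch overheats) [OR] = 1 − (1−0.152370) × (1−0.004633) = 0.156297
Rounded to 4 decimal places: P(Chemical batch overheats) ≈ 0.1563.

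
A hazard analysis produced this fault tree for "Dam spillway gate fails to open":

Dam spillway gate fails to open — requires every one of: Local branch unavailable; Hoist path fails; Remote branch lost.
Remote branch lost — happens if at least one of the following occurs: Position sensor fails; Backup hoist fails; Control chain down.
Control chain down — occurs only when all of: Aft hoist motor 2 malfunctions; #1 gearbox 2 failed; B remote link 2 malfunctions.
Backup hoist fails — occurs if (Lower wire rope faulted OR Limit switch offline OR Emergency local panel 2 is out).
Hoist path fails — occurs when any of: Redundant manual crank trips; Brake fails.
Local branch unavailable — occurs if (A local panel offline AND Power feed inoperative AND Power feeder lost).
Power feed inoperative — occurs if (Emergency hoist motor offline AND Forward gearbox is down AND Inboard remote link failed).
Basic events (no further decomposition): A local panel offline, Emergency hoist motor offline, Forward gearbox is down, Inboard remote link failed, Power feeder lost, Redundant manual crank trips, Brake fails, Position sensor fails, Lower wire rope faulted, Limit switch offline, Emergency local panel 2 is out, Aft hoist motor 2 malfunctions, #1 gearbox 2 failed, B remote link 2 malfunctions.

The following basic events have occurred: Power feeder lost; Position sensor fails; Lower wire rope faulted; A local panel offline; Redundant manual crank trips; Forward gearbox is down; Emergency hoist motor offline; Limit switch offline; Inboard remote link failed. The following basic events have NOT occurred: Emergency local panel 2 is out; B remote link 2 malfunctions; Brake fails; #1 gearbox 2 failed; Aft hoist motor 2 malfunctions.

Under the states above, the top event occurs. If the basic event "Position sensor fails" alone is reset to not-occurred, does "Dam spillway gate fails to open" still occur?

Yes

Counterfactual: set "Position sensor fails" to not occurred.
Power feed inoperative [AND]: Emergency hoist motor offline=occurs, Forward gearbox is down=occurs, Inboard remote link failed=occurs → all inputs occur → occurs.
Local branch unavailable [AND]: A local panel offline=occurs, Power feed inoperative=occurs, Power feeder lost=occurs → all inputs occur → occurs.
Hoist path fails [OR]: Redundant manual crank trips=occurs, Brake fails=not → at least one input occurs → occurs.
Backup hoist fails [OR]: Lower wire rope faulted=occurs, Limit switch offline=occurs, Emergency local panel 2 is out=not → at least one input occurs → occurs.
Control chain down [AND]: Aft hoist motor 2 malfunctions=not, #1 gearbox 2 failed=not, B remote link 2 malfunctions=not → not all inputs occur → does not occur.
Remote branch lost [OR]: Position sensor fails=not, Backup hoist fails=occurs, Control chain down=not → at least one input occurs → occurs.
Dam spillway gate fails to open [AND]: Local branch unavailable=occurs, Hoist path fails=occurs, Remote branch lost=occurs → all inputs occur → occurs.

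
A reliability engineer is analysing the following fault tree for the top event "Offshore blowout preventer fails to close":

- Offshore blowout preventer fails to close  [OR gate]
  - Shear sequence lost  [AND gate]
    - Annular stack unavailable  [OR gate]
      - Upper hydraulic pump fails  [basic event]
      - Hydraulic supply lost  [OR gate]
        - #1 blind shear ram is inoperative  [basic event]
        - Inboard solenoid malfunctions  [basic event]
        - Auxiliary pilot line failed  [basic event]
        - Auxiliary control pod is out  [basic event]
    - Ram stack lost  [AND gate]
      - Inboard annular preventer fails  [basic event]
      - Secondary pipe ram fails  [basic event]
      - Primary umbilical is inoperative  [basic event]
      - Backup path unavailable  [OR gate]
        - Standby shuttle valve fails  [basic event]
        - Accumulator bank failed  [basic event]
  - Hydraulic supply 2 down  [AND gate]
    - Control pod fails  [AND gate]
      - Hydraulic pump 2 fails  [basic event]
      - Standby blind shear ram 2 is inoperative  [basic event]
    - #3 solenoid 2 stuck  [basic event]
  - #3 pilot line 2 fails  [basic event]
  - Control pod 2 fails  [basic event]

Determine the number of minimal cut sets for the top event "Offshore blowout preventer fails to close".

Hydraulic supply lost [OR]: union of children's cut sets → 4 cut set(s).
Annular stack unavailable [OR]: union of children's cut sets → 5 cut set(s).
Backup path unavailable [OR]: union of children's cut sets → 2 cut set(s).
Ram stack lost [AND]: one cut set from each child combined → 1 × 1 × 1 × 2 = 2 cut set(s).
Shear sequence lost [AND]: one cut set from each child combined → 5 × 2 = 10 cut set(s).
Control pod fails [AND]: one cut set from each child combined → 1 × 1 = 1 cut set(s).
Hydraulic supply 2 down [AND]: one cut set from each child combined → 1 × 1 = 1 cut set(s).
Offshore blowout preventer fails to close [OR]: union of children's cut sets → 13 cut set(s).

13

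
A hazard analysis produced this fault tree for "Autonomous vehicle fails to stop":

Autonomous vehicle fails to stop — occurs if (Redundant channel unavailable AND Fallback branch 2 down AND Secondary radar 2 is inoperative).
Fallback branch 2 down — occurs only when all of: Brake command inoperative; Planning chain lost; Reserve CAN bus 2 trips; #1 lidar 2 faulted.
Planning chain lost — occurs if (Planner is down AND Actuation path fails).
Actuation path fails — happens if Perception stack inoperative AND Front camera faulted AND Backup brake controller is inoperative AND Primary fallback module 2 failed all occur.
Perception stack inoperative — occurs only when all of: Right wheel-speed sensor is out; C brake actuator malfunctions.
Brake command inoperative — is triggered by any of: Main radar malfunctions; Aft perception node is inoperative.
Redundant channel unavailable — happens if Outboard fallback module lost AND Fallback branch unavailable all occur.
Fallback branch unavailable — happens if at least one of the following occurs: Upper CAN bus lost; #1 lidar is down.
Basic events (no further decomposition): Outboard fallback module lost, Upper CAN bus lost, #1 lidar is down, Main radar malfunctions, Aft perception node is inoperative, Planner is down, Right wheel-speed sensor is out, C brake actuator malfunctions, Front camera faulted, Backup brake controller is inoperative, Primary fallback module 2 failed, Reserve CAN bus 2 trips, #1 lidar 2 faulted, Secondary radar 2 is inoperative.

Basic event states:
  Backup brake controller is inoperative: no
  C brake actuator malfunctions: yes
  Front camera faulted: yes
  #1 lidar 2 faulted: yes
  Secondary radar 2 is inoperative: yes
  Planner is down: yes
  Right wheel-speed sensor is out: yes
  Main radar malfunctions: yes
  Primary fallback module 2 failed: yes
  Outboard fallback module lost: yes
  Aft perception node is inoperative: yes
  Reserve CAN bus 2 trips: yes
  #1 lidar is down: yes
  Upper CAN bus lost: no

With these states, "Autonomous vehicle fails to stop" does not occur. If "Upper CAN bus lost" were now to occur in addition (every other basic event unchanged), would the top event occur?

Counterfactual: set "Upper CAN bus lost" to occurred.
Fallback branch unavailable [OR]: Upper CAN bus lost=occurs, #1 lidar is down=occurs → at least one input occurs → occurs.
Redundant channel unavailable [AND]: Outboard fallback module lost=occurs, Fallback branch unavailable=occurs → all inputs occur → occurs.
Brake command inoperative [OR]: Main radar malfunctions=occurs, Aft perception node is inoperative=occurs → at least one input occurs → occurs.
Perception stack inoperative [AND]: Right wheel-speed sensor is out=occurs, C brake actuator malfunctions=occurs → all inputs occur → occurs.
Actuation path fails [AND]: Perception stack inoperative=occurs, Front camera faulted=occurs, Backup brake controller is inoperative=not, Primary fallback module 2 failed=occurs → not all inputs occur → does not occur.
Planning chain lost [AND]: Planner is down=occurs, Actuation path fails=not → not all inputs occur → does not occur.
Fallback branch 2 down [AND]: Brake command inoperative=occurs, Planning chain lost=not, Reserve CAN bus 2 trips=occurs, #1 lidar 2 faulted=occurs → not all inputs occur → does not occur.
Autonomous vehicle fails to stop [AND]: Redundant channel unavailable=occurs, Fallback branch 2 down=not, Secondary radar 2 is inoperative=occurs → not all inputs occur → does not occur.

No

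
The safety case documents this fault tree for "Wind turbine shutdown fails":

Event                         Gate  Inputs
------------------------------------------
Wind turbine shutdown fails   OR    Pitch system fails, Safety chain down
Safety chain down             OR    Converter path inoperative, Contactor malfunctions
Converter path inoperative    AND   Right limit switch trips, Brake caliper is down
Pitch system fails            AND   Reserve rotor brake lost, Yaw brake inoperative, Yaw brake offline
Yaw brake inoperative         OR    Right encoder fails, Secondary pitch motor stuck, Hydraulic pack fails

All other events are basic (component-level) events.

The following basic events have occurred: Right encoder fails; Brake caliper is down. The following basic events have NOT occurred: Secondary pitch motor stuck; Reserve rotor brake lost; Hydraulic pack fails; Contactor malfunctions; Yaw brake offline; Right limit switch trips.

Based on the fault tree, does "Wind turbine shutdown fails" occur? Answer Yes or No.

No

Yaw brake inoperative [OR]: Right encoder fails=occurs, Secondary pitch motor stuck=not, Hydraulic pack fails=not → at least one input occurs → occurs.
Pitch system fails [AND]: Reserve rotor brake lost=not, Yaw brake inoperative=occurs, Yaw brake offline=not → not all inputs occur → does not occur.
Converter path inoperative [AND]: Right limit switch trips=not, Brake caliper is down=occurs → not all inputs occur → does not occur.
Safety chain down [OR]: Converter path inoperative=not, Contactor malfunctions=not → no input occurs → does not occur.
Wind turbine shutdown fails [OR]: Pitch system fails=not, Safety chain down=not → no input occurs → does not occur.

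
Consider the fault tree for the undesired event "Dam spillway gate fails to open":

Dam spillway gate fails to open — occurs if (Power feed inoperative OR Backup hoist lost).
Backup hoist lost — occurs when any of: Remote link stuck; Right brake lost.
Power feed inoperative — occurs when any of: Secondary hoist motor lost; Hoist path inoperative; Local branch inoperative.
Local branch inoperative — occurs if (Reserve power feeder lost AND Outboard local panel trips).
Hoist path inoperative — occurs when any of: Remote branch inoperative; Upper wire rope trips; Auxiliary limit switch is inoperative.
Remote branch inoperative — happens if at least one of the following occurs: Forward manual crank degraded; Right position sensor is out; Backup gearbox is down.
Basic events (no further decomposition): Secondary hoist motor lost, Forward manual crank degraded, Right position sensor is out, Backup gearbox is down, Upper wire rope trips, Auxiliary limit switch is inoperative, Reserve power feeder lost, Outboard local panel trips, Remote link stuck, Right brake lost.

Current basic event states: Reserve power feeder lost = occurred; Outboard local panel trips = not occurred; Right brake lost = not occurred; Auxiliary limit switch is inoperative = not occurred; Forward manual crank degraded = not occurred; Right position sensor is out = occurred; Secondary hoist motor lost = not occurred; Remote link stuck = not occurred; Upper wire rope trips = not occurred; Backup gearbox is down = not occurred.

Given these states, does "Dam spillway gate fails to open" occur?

Remote branch inoperative [OR]: Forward manual crank degraded=not, Right position sensor is out=occurs, Backup gearbox is down=not → at least one input occurs → occurs.
Hoist path inoperative [OR]: Remote branch inoperative=occurs, Upper wire rope trips=not, Auxiliary limit switch is inoperative=not → at least one input occurs → occurs.
Local branch inoperative [AND]: Reserve power feeder lost=occurs, Outboard local panel trips=not → not all inputs occur → does not occur.
Power feed inoperative [OR]: Secondary hoist motor lost=not, Hoist path inoperative=occurs, Local branch inoperative=not → at least one input occurs → occurs.
Backup hoist lost [OR]: Remote link stuck=not, Right brake lost=not → no input occurs → does not occur.
Dam spillway gate fails to open [OR]: Power feed inoperative=occurs, Backup hoist lost=not → at least one input occurs → occurs.

Yes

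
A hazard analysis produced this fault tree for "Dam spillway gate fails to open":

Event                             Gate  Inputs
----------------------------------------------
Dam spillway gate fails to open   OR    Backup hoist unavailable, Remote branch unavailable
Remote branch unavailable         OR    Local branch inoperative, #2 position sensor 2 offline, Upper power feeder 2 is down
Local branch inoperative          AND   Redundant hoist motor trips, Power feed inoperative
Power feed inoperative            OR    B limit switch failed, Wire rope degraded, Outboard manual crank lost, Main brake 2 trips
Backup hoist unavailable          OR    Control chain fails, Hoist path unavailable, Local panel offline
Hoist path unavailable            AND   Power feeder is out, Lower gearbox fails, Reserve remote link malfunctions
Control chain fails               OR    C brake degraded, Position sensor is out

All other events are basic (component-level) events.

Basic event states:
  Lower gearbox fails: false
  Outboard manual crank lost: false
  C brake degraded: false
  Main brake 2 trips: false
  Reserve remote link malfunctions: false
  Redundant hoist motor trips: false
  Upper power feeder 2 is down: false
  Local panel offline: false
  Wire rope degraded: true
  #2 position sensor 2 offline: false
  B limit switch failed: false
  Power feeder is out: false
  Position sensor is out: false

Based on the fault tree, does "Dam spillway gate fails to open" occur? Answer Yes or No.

No

Control chain fails [OR]: C brake degraded=not, Position sensor is out=not → no input occurs → does not occur.
Hoist path unavailable [AND]: Power feeder is out=not, Lower gearbox fails=not, Reserve remote link malfunctions=not → not all inputs occur → does not occur.
Backup hoist unavailable [OR]: Control chain fails=not, Hoist path unavailable=not, Local panel offline=not → no input occurs → does not occur.
Power feed inoperative [OR]: B limit switch failed=not, Wire rope degraded=occurs, Outboard manual crank lost=not, Main brake 2 trips=not → at least one input occurs → occurs.
Local branch inoperative [AND]: Redundant hoist motor trips=not, Power feed inoperative=occurs → not all inputs occur → does not occur.
Remote branch unavailable [OR]: Local branch inoperative=not, #2 position sensor 2 offline=not, Upper power feeder 2 is down=not → no input occurs → does not occur.
Dam spillway gate fails to open [OR]: Backup hoist unavailable=not, Remote branch unavailable=not → no input occurs → does not occur.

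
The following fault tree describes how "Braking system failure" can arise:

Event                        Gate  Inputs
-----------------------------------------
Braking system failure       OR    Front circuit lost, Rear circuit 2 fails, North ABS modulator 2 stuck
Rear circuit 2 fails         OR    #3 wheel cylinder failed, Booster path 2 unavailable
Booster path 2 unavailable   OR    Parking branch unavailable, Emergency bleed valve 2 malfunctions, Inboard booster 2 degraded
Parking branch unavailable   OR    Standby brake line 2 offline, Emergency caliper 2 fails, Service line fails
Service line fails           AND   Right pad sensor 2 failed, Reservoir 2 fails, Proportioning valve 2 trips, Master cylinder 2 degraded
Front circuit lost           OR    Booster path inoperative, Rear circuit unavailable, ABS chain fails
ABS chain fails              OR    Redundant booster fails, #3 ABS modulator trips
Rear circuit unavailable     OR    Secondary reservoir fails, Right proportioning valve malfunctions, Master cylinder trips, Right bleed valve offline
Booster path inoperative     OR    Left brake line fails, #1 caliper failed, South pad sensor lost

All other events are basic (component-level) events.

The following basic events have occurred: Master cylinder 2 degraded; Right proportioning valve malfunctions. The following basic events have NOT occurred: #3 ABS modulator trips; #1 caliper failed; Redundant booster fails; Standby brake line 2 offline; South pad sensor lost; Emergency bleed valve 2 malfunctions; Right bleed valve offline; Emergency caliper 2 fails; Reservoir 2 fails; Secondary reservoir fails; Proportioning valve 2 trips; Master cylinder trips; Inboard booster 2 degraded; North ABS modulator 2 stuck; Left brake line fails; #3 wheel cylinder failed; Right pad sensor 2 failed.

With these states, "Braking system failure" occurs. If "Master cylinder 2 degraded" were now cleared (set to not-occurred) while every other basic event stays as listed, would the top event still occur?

Yes

Counterfactual: set "Master cylinder 2 degraded" to not occurred.
Booster path inoperative [OR]: Left brake line fails=not, #1 caliper failed=not, South pad sensor lost=not → no input occurs → does not occur.
Rear circuit unavailable [OR]: Secondary reservoir fails=not, Right proportioning valve malfunctions=occurs, Master cylinder trips=not, Right bleed valve offline=not → at least one input occurs → occurs.
ABS chain fails [OR]: Redundant booster fails=not, #3 ABS modulator trips=not → no input occurs → does not occur.
Front circuit lost [OR]: Booster path inoperative=not, Rear circuit unavailable=occurs, ABS chain fails=not → at least one input occurs → occurs.
Service line fails [AND]: Right pad sensor 2 failed=not, Reservoir 2 fails=not, Proportioning valve 2 trips=not, Master cylinder 2 degraded=not → not all inputs occur → does not occur.
Parking branch unavailable [OR]: Standby brake line 2 offline=not, Emergency caliper 2 fails=not, Service line fails=not → no input occurs → does not occur.
Booster path 2 unavailable [OR]: Parking branch unavailable=not, Emergency bleed valve 2 malfunctions=not, Inboard booster 2 degraded=not → no input occurs → does not occur.
Rear circuit 2 fails [OR]: #3 wheel cylinder failed=not, Booster path 2 unavailable=not → no input occurs → does not occur.
Braking system failure [OR]: Front circuit lost=occurs, Rear circuit 2 fails=not, North ABS modulator 2 stuck=not → at least one input occurs → occurs.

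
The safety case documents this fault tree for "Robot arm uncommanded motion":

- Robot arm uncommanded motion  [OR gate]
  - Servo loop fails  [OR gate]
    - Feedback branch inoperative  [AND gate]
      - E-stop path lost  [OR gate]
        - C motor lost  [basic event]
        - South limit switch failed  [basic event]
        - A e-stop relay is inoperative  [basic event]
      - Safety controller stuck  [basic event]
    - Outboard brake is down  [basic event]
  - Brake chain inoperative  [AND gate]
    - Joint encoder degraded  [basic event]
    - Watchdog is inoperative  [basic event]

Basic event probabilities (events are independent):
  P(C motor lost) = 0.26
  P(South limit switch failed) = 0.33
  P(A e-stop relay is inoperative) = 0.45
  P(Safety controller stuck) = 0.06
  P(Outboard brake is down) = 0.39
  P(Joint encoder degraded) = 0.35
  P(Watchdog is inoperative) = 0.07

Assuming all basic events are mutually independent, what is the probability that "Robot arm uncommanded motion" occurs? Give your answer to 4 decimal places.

P(E-stop path lost) [OR] = 1 − (1−0.26) × (1−0.33) × (1−0.45) = 0.727310
P(Feedback branch inoperative) [AND] = 0.727310 × 0.06 = 0.043639
P(Servo loop fails) [OR] = 1 − (1−0.043639) × (1−0.39) = 0.416620
P(Brake chain inoperative) [AND] = 0.35 × 0.07 = 0.024500
P(Robot arm uncommanded motion) [OR] = 1 − (1−0.416620) × (1−0.024500) = 0.430913
Rounded to 4 decimal places: P(Robot arm uncommanded motion) ≈ 0.4309.

0.4309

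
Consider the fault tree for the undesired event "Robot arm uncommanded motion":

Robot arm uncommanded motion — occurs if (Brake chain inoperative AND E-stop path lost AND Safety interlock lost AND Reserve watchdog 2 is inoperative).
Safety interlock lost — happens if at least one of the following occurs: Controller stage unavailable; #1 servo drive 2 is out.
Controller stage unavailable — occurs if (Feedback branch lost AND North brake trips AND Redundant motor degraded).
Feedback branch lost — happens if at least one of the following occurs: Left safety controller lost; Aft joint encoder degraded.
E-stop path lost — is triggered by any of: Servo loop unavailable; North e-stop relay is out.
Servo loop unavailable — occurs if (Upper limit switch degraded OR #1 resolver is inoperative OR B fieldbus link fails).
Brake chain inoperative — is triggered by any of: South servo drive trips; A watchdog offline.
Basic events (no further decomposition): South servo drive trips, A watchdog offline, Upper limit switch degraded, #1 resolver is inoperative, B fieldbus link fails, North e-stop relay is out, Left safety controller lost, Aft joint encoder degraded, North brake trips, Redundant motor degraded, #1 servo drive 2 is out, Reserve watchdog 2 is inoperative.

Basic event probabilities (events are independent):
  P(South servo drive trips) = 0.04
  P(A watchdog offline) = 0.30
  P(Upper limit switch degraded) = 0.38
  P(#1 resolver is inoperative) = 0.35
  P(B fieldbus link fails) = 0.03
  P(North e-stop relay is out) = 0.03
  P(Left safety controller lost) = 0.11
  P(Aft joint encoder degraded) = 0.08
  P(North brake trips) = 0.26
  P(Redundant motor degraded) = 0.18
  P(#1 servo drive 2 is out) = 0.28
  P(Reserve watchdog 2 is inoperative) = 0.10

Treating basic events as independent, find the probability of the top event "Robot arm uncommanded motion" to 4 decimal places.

P(Brake chain inoperative) [OR] = 1 − (1−0.04) × (1−0.30) = 0.328000
P(Servo loop unavailable) [OR] = 1 − (1−0.38) × (1−0.35) × (1−0.03) = 0.609090
P(E-stop path lost) [OR] = 1 − (1−0.609090) × (1−0.03) = 0.620817
P(Feedback branch lost) [OR] = 1 − (1−0.11) × (1−0.08) = 0.181200
P(Controller stage unavailable) [AND] = 0.181200 × 0.26 × 0.18 = 0.008480
P(Safety interlock lost) [OR] = 1 − (1−0.008480) × (1−0.28) = 0.286106
P(Robot arm uncommanded motion) [AND] = 0.328000 × 0.620817 × 0.286106 × 0.10 = 0.005826
Rounded to 4 decimal places: P(Robot arm uncommanded motion) ≈ 0.0058.

0.0058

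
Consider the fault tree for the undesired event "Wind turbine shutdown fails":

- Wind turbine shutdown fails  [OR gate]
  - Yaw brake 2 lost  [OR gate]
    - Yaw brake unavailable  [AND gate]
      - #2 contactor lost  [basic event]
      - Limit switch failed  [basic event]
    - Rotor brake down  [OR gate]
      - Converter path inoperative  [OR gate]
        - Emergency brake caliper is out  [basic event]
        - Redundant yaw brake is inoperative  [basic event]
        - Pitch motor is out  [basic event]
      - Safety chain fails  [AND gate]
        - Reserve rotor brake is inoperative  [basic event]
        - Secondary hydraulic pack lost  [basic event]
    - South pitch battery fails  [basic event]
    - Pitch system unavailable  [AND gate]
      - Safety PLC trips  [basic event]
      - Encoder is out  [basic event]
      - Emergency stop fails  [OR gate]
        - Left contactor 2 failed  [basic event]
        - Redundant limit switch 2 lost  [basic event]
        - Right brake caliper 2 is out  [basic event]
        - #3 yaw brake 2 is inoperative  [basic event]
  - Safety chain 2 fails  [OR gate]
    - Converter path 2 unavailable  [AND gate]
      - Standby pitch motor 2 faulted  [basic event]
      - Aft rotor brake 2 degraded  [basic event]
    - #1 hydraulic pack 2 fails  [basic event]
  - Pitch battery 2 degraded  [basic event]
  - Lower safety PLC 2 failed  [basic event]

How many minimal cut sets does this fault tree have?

Yaw brake unavailable [AND]: one cut set from each child combined → 1 × 1 = 1 cut set(s).
Converter path inoperative [OR]: union of children's cut sets → 3 cut set(s).
Safety chain fails [AND]: one cut set from each child combined → 1 × 1 = 1 cut set(s).
Rotor brake down [OR]: union of children's cut sets → 4 cut set(s).
Emergency stop fails [OR]: union of children's cut sets → 4 cut set(s).
Pitch system unavailable [AND]: one cut set from each child combined → 1 × 1 × 4 = 4 cut set(s).
Yaw brake 2 lost [OR]: union of children's cut sets → 10 cut set(s).
Converter path 2 unavailable [AND]: one cut set from each child combined → 1 × 1 = 1 cut set(s).
Safety chain 2 fails [OR]: union of children's cut sets → 2 cut set(s).
Wind turbine shutdown fails [OR]: union of children's cut sets → 14 cut set(s).

14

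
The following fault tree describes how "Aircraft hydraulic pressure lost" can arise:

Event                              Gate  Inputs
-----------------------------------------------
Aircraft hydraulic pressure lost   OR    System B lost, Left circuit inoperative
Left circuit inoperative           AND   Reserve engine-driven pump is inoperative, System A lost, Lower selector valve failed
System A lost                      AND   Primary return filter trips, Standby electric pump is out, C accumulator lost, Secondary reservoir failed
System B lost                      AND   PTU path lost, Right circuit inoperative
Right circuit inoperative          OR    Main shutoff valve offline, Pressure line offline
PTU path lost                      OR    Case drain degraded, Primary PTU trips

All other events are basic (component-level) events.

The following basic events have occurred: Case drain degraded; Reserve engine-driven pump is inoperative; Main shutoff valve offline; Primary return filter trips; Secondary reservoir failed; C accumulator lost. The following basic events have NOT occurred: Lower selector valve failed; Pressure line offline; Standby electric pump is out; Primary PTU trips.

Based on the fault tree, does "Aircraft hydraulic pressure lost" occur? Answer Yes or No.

PTU path lost [OR]: Case drain degraded=occurs, Primary PTU trips=not → at least one input occurs → occurs.
Right circuit inoperative [OR]: Main shutoff valve offline=occurs, Pressure line offline=not → at least one input occurs → occurs.
System B lost [AND]: PTU path lost=occurs, Right circuit inoperative=occurs → all inputs occur → occurs.
System A lost [AND]: Primary return filter trips=occurs, Standby electric pump is out=not, C accumulator lost=occurs, Secondary reservoir failed=occurs → not all inputs occur → does not occur.
Left circuit inoperative [AND]: Reserve engine-driven pump is inoperative=occurs, System A lost=not, Lower selector valve failed=not → not all inputs occur → does not occur.
Aircraft hydraulic pressure lost [OR]: System B lost=occurs, Left circuit inoperative=not → at least one input occurs → occurs.

Yes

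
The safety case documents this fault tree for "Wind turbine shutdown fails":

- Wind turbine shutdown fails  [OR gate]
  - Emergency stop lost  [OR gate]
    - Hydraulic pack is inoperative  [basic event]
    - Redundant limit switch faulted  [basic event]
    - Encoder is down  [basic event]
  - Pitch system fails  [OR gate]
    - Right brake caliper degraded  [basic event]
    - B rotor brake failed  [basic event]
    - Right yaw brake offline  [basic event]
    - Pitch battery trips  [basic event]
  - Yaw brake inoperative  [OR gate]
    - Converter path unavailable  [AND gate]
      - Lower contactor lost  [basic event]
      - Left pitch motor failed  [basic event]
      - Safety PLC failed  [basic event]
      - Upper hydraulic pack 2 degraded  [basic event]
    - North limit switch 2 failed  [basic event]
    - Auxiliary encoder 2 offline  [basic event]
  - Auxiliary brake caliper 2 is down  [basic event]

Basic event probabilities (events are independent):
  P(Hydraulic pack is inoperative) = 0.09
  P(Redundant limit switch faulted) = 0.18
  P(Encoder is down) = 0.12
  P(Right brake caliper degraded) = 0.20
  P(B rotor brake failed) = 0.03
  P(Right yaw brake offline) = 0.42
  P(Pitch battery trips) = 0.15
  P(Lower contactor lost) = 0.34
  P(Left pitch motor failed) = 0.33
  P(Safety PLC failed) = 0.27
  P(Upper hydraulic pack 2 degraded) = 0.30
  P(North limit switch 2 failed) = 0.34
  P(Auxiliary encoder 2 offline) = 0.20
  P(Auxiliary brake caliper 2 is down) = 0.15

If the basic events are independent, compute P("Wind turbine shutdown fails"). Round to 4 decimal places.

P(Emergency stop lost) [OR] = 1 − (1−0.09) × (1−0.18) × (1−0.12) = 0.343344
P(Pitch system fails) [OR] = 1 − (1−0.20) × (1−0.03) × (1−0.42) × (1−0.15) = 0.617432
P(Converter path unavailable) [AND] = 0.34 × 0.33 × 0.27 × 0.30 = 0.009088
P(Yaw brake inoperative) [OR] = 1 − (1−0.009088) × (1−0.34) × (1−0.20) = 0.476798
P(Wind turbine shutdown fails) [OR] = 1 − (1−0.343344) × (1−0.617432) × (1−0.476798) × (1−0.15) = 0.888279
Rounded to 4 decimal places: P(Wind turbine shutdown fails) ≈ 0.8883.

0.8883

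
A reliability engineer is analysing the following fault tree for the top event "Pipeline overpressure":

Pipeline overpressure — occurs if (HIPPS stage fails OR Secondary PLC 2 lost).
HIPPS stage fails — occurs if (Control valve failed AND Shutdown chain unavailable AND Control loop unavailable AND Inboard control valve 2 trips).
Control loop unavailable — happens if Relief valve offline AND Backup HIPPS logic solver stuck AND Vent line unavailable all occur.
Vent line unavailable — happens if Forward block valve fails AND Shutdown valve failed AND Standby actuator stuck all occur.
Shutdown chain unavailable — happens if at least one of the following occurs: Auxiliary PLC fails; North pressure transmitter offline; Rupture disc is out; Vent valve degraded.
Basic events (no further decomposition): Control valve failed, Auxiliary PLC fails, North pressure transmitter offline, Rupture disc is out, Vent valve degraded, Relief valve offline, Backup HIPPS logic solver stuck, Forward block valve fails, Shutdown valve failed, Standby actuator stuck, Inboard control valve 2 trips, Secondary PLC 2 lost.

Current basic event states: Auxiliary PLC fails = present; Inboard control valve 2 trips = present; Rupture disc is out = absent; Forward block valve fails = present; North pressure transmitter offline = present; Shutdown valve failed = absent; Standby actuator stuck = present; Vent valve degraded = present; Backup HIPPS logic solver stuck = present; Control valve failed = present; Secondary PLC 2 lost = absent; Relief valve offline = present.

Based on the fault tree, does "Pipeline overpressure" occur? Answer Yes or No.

Shutdown chain unavailable [OR]: Auxiliary PLC fails=occurs, North pressure transmitter offline=occurs, Rupture disc is out=not, Vent valve degraded=occurs → at least one input occurs → occurs.
Vent line unavailable [AND]: Forward block valve fails=occurs, Shutdown valve failed=not, Standby actuator stuck=occurs → not all inputs occur → does not occur.
Control loop unavailable [AND]: Relief valve offline=occurs, Backup HIPPS logic solver stuck=occurs, Vent line unavailable=not → not all inputs occur → does not occur.
HIPPS stage fails [AND]: Control valve failed=occurs, Shutdown chain unavailable=occurs, Control loop unavailable=not, Inboard control valve 2 trips=occurs → not all inputs occur → does not occur.
Pipeline overpressure [OR]: HIPPS stage fails=not, Secondary PLC 2 lost=not → no input occurs → does not occur.

No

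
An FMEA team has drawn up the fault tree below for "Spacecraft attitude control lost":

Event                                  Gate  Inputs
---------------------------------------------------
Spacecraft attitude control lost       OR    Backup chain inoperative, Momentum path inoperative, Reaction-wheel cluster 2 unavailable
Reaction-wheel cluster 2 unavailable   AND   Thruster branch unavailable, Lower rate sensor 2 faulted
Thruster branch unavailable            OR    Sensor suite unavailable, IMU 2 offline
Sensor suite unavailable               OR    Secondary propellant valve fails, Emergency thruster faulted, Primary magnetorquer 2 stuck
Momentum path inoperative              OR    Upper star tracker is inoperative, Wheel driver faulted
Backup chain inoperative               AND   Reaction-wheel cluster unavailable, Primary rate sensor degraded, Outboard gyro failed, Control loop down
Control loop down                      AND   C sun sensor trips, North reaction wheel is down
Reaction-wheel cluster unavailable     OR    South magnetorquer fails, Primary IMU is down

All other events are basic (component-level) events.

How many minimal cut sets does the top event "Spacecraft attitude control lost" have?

8

Reaction-wheel cluster unavailable [OR]: union of children's cut sets → 2 cut set(s).
Control loop down [AND]: one cut set from each child combined → 1 × 1 = 1 cut set(s).
Backup chain inoperative [AND]: one cut set from each child combined → 2 × 1 × 1 × 1 = 2 cut set(s).
Momentum path inoperative [OR]: union of children's cut sets → 2 cut set(s).
Sensor suite unavailable [OR]: union of children's cut sets → 3 cut set(s).
Thruster branch unavailable [OR]: union of children's cut sets → 4 cut set(s).
Reaction-wheel cluster 2 unavailable [AND]: one cut set from each child combined → 4 × 1 = 4 cut set(s).
Spacecraft attitude control lost [OR]: union of children's cut sets → 8 cut set(s).
Minimal cut sets: {C sun sensor trips, North reaction wheel is down, Outboard gyro failed, Primary rate sensor degraded, South magnetorquer fails}; {C sun sensor trips, North reaction wheel is down, Outboard gyro failed, Primary IMU is down, Primary rate sensor degraded}; {Upper star tracker is inoperative}; {Wheel driver faulted}; {Lower rate sensor 2 faulted, Secondary propellant valve fails}; {Emergency thruster faulted, Lower rate sensor 2 faulted}; {Lower rate sensor 2 faulted, Primary magnetorquer 2 stuck}; {IMU 2 offline, Lower rate sensor 2 faulted}.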